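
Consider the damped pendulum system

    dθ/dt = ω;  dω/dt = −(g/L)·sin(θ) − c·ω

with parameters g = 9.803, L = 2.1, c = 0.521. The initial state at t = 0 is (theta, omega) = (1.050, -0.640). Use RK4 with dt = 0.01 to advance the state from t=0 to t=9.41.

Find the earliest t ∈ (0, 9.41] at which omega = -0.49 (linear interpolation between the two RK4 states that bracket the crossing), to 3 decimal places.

t = 1.238

t=0.000: state=(1.050, -0.640)
step 1 (dt=0.01): k1=(-0.640, -3.716), k2=(-0.659, -3.699), k3=(-0.658, -3.698), k4=(-0.677, -3.681); state += dt/6·(k1+2k2+2k3+k4)
t=0.010: state=(1.043, -0.677)
t=0.020: state=(1.036, -0.714)
t=0.030: state=(1.029, -0.750)
continuing one RK4 step at a time; state shown every 50 steps (Δt=0.5):
t=0.500: state=(0.363, -1.855)
t=1.000: state=(-0.480, -1.220)
t=1.230: state=(-0.682, -0.515)
next step: t=1.240: state=(-0.687, -0.483) — omega has crossed -0.49
linear interpolation between t=1.230 (-0.51509) and t=1.240 (-0.48298) → t≈1.238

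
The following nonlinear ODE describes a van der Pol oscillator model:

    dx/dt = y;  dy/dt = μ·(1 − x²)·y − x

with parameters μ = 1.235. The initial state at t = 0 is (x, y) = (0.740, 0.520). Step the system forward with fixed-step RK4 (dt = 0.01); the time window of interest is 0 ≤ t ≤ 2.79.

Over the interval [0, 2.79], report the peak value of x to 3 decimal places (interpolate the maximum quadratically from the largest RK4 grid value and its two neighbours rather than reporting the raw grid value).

max x = 0.936

t=0.000: state=(0.740, 0.520)
step 1 (dt=0.01): k1=(0.520, -0.449), k2=(0.518, -0.456), k3=(0.518, -0.456), k4=(0.515, -0.462); state += dt/6·(k1+2k2+2k3+k4)
t=0.010: state=(0.745, 0.515)
t=0.020: state=(0.750, 0.511)
t=0.030: state=(0.755, 0.506)
continuing one RK4 step at a time; state shown every 10 steps (Δt=0.1):
t=0.100: state=(0.790, 0.469)
t=0.200: state=(0.833, 0.406)
t=0.300: state=(0.870, 0.333)
t=0.400: state=(0.900, 0.253)
t=0.500: state=(0.921, 0.166)
t=0.600: state=(0.933, 0.075)
t=0.700: state=(0.936, -0.018)
t=0.800: state=(0.929, -0.112)
t=0.900: state=(0.913, -0.207)
t=1.000: state=(0.888, -0.303)
t=1.100: state=(0.853, -0.401)
t=1.200: state=(0.808, -0.501)
t=1.300: state=(0.752, -0.606)
t=1.400: state=(0.686, -0.718)
t=1.500: state=(0.608, -0.838)
t=1.600: state=(0.518, -0.971)
t=1.700: state=(0.414, -1.118)
t=1.800: state=(0.294, -1.283)
t=1.900: state=(0.157, -1.466)
t=2.000: state=(0.000, -1.666)
t=2.100: state=(-0.177, -1.874)
t=2.200: state=(-0.374, -2.071)
t=2.300: state=(-0.590, -2.226)
t=2.400: state=(-0.817, -2.296)
t=2.500: state=(-1.045, -2.239)
t=2.600: state=(-1.260, -2.036)
t=2.700: state=(-1.448, -1.707)
t=2.790: state=(-1.585, -1.348)
largest grid value and its neighbours: x(0.670)=0.93590, x(0.680)=0.93595, x(0.690)=0.93592
parabola through these three points peaks at t≈0.681 with x≈0.93595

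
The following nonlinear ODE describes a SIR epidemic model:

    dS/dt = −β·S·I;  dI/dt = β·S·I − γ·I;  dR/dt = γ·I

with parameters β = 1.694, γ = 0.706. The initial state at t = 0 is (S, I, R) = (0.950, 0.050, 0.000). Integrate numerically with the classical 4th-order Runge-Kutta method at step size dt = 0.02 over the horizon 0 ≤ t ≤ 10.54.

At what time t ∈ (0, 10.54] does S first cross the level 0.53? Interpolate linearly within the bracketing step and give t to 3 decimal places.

t = 2.525

t=0.000: state=(0.950, 0.050, 0.000)
step 1 (dt=0.02): k1=(-0.080, 0.045, 0.035), k2=(-0.081, 0.046, 0.036), k3=(-0.081, 0.046, 0.036), k4=(-0.082, 0.046, 0.036); state += dt/6·(k1+2k2+2k3+k4)
t=0.020: state=(0.948, 0.051, 0.001)
t=0.040: state=(0.947, 0.052, 0.001)
t=0.060: state=(0.945, 0.053, 0.002)
continuing one RK4 step at a time; state shown every 25 steps (Δt=0.5):
t=0.500: state=(0.901, 0.077, 0.022)
t=1.000: state=(0.832, 0.113, 0.055)
t=1.500: state=(0.743, 0.155, 0.103)
t=2.000: state=(0.640, 0.195, 0.165)
t=2.500: state=(0.535, 0.226, 0.239)
t=2.520: state=(0.531, 0.227, 0.242)
next step: t=2.540: state=(0.527, 0.227, 0.246) — S has crossed 0.53
linear interpolation between t=2.520 (0.53099) and t=2.540 (0.52693) → t≈2.525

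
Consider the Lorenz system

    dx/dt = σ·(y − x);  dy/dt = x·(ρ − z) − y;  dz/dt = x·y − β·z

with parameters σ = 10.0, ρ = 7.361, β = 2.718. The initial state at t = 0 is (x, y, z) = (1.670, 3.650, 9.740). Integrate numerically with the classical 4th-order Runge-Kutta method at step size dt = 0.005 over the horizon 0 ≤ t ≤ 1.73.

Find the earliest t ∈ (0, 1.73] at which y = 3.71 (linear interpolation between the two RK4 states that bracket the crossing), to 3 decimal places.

t = 0.572

t=0.000: state=(1.670, 3.650, 9.740)
step 1 (dt=0.005): k1=(19.800, -7.623, -20.378), k2=(19.114, -7.634, -20.091), k3=(19.131, -7.631, -20.100), k4=(18.462, -7.635, -19.823); state += dt/6·(k1+2k2+2k3+k4)
t=0.005: state=(1.766, 3.612, 9.640)
t=0.010: state=(1.855, 3.574, 9.542)
t=0.015: state=(1.938, 3.536, 9.446)
continuing one RK4 step at a time; state shown every 20 steps (Δt=0.1):
t=0.100: state=(2.663, 2.988, 8.085)
t=0.200: state=(2.739, 2.688, 6.831)
t=0.300: state=(2.699, 2.705, 5.840)
t=0.400: state=(2.781, 2.943, 5.123)
t=0.500: state=(3.024, 3.346, 4.701)
t=0.570: state=(3.284, 3.701, 4.595)
next step: t=0.575: state=(3.305, 3.728, 4.594) — y has crossed 3.71
linear interpolation between t=0.570 (3.70060) and t=0.575 (3.72759) → t≈0.572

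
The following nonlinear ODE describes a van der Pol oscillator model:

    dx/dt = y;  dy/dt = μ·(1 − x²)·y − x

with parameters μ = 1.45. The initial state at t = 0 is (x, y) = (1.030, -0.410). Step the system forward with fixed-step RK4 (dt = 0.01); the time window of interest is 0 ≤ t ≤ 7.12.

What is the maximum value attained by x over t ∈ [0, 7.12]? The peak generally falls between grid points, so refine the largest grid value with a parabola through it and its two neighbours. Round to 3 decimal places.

max x = 2.014

t=0.000: state=(1.030, -0.410)
step 1 (dt=0.01): k1=(-0.410, -0.994), k2=(-0.415, -0.994), k3=(-0.415, -0.994), k4=(-0.420, -0.994); state += dt/6·(k1+2k2+2k3+k4)
t=0.010: state=(1.026, -0.420)
t=0.020: state=(1.022, -0.430)
t=0.030: state=(1.017, -0.440)
continuing one RK4 step at a time; state shown every 25 steps (Δt=0.25):
t=0.250: state=(0.896, -0.666)
t=0.500: state=(0.693, -0.974)
t=0.750: state=(0.399, -1.409)
t=1.000: state=(-0.029, -2.048)
t=1.250: state=(-0.631, -2.720)
t=1.500: state=(-1.313, -2.492)
t=1.750: state=(-1.777, -1.155)
t=2.000: state=(-1.926, -0.161)
t=2.250: state=(-1.907, 0.247)
t=2.500: state=(-1.822, 0.409)
t=2.750: state=(-1.708, 0.500)
t=3.000: state=(-1.573, 0.580)
t=3.250: state=(-1.417, 0.674)
t=3.500: state=(-1.233, 0.804)
t=3.750: state=(-1.010, 1.000)
t=4.000: state=(-0.723, 1.319)
t=4.250: state=(-0.332, 1.856)
t=4.500: state=(0.229, 2.663)
t=4.750: state=(0.978, 3.155)
t=5.000: state=(1.661, 2.045)
t=5.250: state=(1.971, 0.549)
t=5.500: state=(2.010, -0.120)
t=5.750: state=(1.947, -0.348)
t=6.000: state=(1.846, -0.445)
t=6.250: state=(1.726, -0.511)
t=6.500: state=(1.590, -0.580)
t=6.750: state=(1.435, -0.668)
t=7.000: state=(1.253, -0.792)
t=7.120: state=(1.154, -0.871)
largest grid value and its neighbours: x(5.420)=2.01408, x(5.430)=2.01420, x(5.440)=2.01412
parabola through these three points peaks at t≈5.431 with x≈2.01420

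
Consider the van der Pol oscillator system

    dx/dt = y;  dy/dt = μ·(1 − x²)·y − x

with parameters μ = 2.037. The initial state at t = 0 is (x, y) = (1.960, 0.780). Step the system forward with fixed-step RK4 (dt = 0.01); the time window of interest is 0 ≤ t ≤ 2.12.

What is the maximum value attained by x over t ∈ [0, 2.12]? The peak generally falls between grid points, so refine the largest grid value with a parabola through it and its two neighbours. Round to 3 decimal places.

t=0.000: state=(1.960, 0.780)
step 1 (dt=0.01): k1=(0.780, -6.475), k2=(0.748, -6.315), k3=(0.748, -6.318), k4=(0.717, -6.160); state += dt/6·(k1+2k2+2k3+k4)
t=0.010: state=(1.967, 0.717)
t=0.020: state=(1.974, 0.657)
t=0.030: state=(1.981, 0.600)
continuing one RK4 step at a time; state shown every 10 steps (Δt=0.1):
t=0.100: state=(2.011, 0.278)
t=0.200: state=(2.023, -0.001)
t=0.300: state=(2.015, -0.151)
t=0.400: state=(1.995, -0.231)
t=0.500: state=(1.969, -0.277)
t=0.600: state=(1.940, -0.305)
t=0.700: state=(1.909, -0.324)
t=0.800: state=(1.876, -0.339)
t=0.900: state=(1.841, -0.352)
t=1.000: state=(1.805, -0.365)
t=1.100: state=(1.768, -0.378)
t=1.200: state=(1.730, -0.391)
t=1.300: state=(1.690, -0.406)
t=1.400: state=(1.648, -0.422)
t=1.500: state=(1.605, -0.440)
t=1.600: state=(1.560, -0.461)
t=1.700: state=(1.513, -0.483)
t=1.800: state=(1.464, -0.509)
t=1.900: state=(1.411, -0.539)
t=2.000: state=(1.356, -0.574)
t=2.100: state=(1.296, -0.615)
t=2.120: state=(1.284, -0.624)
largest grid value and its neighbours: x(0.190)=2.02290, x(0.200)=2.02299, x(0.210)=2.02288
parabola through these three points peaks at t≈0.199 with x≈2.02299

max x = 2.023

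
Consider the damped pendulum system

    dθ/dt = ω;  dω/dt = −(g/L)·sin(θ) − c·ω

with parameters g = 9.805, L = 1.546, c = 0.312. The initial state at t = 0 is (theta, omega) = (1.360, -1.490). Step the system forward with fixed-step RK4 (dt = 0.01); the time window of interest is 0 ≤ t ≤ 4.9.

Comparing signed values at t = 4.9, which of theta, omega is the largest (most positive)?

largest component: omega

t=0.000: state=(1.360, -1.490)
step 1 (dt=0.01): k1=(-1.490, -5.737), k2=(-1.519, -5.718), k3=(-1.519, -5.718), k4=(-1.547, -5.698); state += dt/6·(k1+2k2+2k3+k4)
t=0.010: state=(1.345, -1.547)
t=0.020: state=(1.329, -1.604)
t=0.030: state=(1.313, -1.660)
continuing one RK4 step at a time; state shown every 20 steps (Δt=0.2):
t=0.200: state=(0.954, -2.525)
t=0.400: state=(0.378, -3.129)
t=0.600: state=(-0.249, -3.012)
t=0.800: state=(-0.780, -2.215)
t=1.000: state=(-1.112, -1.073)
t=1.200: state=(-1.206, 0.128)
t=1.400: state=(-1.066, 1.244)
t=1.600: state=(-0.723, 2.133)
t=1.800: state=(-0.243, 2.575)
t=2.000: state=(0.265, 2.399)
t=2.200: state=(0.680, 1.683)
t=2.400: state=(0.919, 0.686)
t=2.600: state=(0.952, -0.358)
t=2.800: state=(0.784, -1.285)
t=3.000: state=(0.457, -1.927)
t=3.200: state=(0.044, -2.114)
t=3.400: state=(-0.354, -1.788)
t=3.600: state=(-0.646, -1.078)
t=3.800: state=(-0.774, -0.198)
t=4.000: state=(-0.726, 0.665)
t=4.200: state=(-0.520, 1.352)
t=4.400: state=(-0.207, 1.711)
t=4.600: state=(0.136, 1.647)
t=4.800: state=(0.426, 1.198)
t=4.900: state=(0.530, 0.872)
compare at T: theta=0.530, omega=0.872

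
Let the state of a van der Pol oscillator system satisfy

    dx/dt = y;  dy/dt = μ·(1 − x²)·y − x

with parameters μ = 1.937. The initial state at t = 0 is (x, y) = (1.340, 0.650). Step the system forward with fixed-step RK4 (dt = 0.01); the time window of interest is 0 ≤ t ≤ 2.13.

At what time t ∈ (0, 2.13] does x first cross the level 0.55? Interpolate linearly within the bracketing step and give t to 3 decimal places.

t = 1.723

t=0.000: state=(1.340, 0.650)
step 1 (dt=0.01): k1=(0.650, -2.342), k2=(0.638, -2.338), k3=(0.638, -2.337), k4=(0.627, -2.333); state += dt/6·(k1+2k2+2k3+k4)
t=0.010: state=(1.346, 0.627)
t=0.020: state=(1.353, 0.603)
t=0.030: state=(1.358, 0.580)
continuing one RK4 step at a time; state shown every 10 steps (Δt=0.1):
t=0.100: state=(1.394, 0.423)
t=0.200: state=(1.425, 0.221)
t=0.300: state=(1.439, 0.051)
t=0.400: state=(1.437, -0.089)
t=0.500: state=(1.422, -0.202)
t=0.600: state=(1.397, -0.295)
t=0.700: state=(1.363, -0.375)
t=0.800: state=(1.322, -0.445)
t=0.900: state=(1.274, -0.511)
t=1.000: state=(1.220, -0.578)
t=1.100: state=(1.159, -0.647)
t=1.200: state=(1.090, -0.725)
t=1.300: state=(1.013, -0.814)
t=1.400: state=(0.927, -0.921)
t=1.500: state=(0.828, -1.053)
t=1.600: state=(0.715, -1.218)
t=1.700: state=(0.583, -1.431)
t=1.720: state=(0.554, -1.480)
next step: t=1.730: state=(0.539, -1.506) — x has crossed 0.55
linear interpolation between t=1.720 (0.55404) and t=1.730 (0.53911) → t≈1.723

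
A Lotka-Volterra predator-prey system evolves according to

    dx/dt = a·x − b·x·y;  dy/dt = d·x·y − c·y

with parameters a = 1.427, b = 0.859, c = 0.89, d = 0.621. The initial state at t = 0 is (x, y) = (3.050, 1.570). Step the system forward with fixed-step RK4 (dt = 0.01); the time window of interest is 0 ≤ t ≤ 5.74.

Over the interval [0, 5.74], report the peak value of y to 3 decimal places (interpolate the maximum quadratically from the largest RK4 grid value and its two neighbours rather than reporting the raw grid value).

max y = 3.071

t=0.000: state=(3.050, 1.570)
step 1 (dt=0.01): k1=(0.239, 1.576), k2=(0.218, 1.585), k3=(0.218, 1.585), k4=(0.198, 1.594); state += dt/6·(k1+2k2+2k3+k4)
t=0.010: state=(3.052, 1.586)
t=0.020: state=(3.054, 1.602)
t=0.030: state=(3.055, 1.618)
continuing one RK4 step at a time; state shown every 20 steps (Δt=0.2):
t=0.200: state=(3.010, 1.918)
t=0.400: state=(2.786, 2.305)
t=0.600: state=(2.416, 2.668)
t=0.800: state=(1.983, 2.934)
t=1.000: state=(1.573, 3.061)
t=1.200: state=(1.236, 3.047)
t=1.400: state=(0.983, 2.925)
t=1.600: state=(0.804, 2.733)
t=1.800: state=(0.681, 2.507)
t=2.000: state=(0.601, 2.271)
t=2.200: state=(0.552, 2.042)
t=2.400: state=(0.527, 1.827)
t=2.600: state=(0.521, 1.632)
t=2.800: state=(0.532, 1.458)
t=3.000: state=(0.558, 1.305)
t=3.200: state=(0.600, 1.174)
t=3.400: state=(0.659, 1.062)
t=3.600: state=(0.737, 0.969)
t=3.800: state=(0.836, 0.894)
t=4.000: state=(0.958, 0.836)
t=4.200: state=(1.108, 0.796)
t=4.400: state=(1.289, 0.772)
t=4.600: state=(1.502, 0.769)
t=4.800: state=(1.749, 0.787)
t=5.000: state=(2.026, 0.832)
t=5.200: state=(2.321, 0.912)
t=5.400: state=(2.613, 1.038)
t=5.600: state=(2.866, 1.221)
t=5.740: state=(2.992, 1.392)
largest grid value and its neighbours: y(1.070)=3.07075, y(1.080)=3.07081, y(1.090)=3.07054
parabola through these three points peaks at t≈1.077 with y≈3.07083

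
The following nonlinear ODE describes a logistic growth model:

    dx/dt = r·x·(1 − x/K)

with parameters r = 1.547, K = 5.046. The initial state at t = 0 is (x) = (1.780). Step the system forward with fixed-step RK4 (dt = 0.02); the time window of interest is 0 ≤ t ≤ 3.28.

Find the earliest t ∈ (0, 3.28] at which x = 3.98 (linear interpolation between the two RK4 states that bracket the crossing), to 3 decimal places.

t=0.000: state=(1.780)
step 1 (dt=0.02): k1=(1.782), k2=(1.790), k3=(1.790), k4=(1.798); state += dt/6·(k1+2k2+2k3+k4)
t=0.020: state=(1.816)
t=0.040: state=(1.852)
t=0.060: state=(1.888)
continuing one RK4 step at a time; state shown every 10 steps (Δt=0.2):
t=0.200: state=(2.150)
t=0.400: state=(2.538)
t=0.600: state=(2.925)
t=0.800: state=(3.293)
t=1.000: state=(3.629)
t=1.200: state=(3.922)
t=1.240: state=(3.975)
next step: t=1.260: state=(4.001) — x has crossed 3.98
linear interpolation between t=1.240 (3.97491) and t=1.260 (4.00078) → t≈1.244

t = 1.244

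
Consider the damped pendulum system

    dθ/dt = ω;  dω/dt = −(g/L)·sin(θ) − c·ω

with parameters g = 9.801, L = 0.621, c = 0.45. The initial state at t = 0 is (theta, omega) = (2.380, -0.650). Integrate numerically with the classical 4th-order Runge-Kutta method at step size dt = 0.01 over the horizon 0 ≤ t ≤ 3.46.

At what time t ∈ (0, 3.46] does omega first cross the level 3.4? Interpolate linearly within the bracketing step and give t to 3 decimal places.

t=0.000: state=(2.380, -0.650)
step 1 (dt=0.01): k1=(-0.650, -10.599), k2=(-0.703, -10.612), k3=(-0.703, -10.615), k4=(-0.756, -10.631); state += dt/6·(k1+2k2+2k3+k4)
t=0.010: state=(2.373, -0.756)
t=0.020: state=(2.365, -0.863)
t=0.030: state=(2.356, -0.970)
continuing one RK4 step at a time; state shown every 20 steps (Δt=0.2):
t=0.200: state=(2.028, -2.950)
t=0.400: state=(1.170, -5.615)
t=0.600: state=(-0.107, -6.576)
t=0.800: state=(-1.218, -4.135)
t=1.000: state=(-1.708, -0.795)
t=1.200: state=(-1.557, 2.270)
t=1.270: state=(-1.362, 3.279)
next step: t=1.280: state=(-1.329, 3.418) — omega has crossed 3.4
linear interpolation between t=1.270 (3.27894) and t=1.280 (3.41771) → t≈1.279

t = 1.279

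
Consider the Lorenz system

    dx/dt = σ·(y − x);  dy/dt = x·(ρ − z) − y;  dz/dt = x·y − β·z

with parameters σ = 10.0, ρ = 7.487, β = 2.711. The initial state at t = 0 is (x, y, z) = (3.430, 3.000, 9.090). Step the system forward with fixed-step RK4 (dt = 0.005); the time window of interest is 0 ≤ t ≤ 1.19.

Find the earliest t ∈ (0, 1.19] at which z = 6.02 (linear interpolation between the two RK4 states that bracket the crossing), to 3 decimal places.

t=0.000: state=(3.430, 3.000, 9.090)
step 1 (dt=0.005): k1=(-4.300, -8.498, -14.353), k2=(-4.405, -8.337, -14.361), k3=(-4.398, -8.337, -14.360), k4=(-4.497, -8.177, -14.366); state += dt/6·(k1+2k2+2k3+k4)
t=0.005: state=(3.408, 2.958, 9.018)
t=0.010: state=(3.385, 2.918, 8.946)
t=0.015: state=(3.361, 2.880, 8.874)
continuing one RK4 step at a time; state shown every 10 steps (Δt=0.05):
t=0.050: state=(3.182, 2.653, 8.373)
t=0.100: state=(2.925, 2.444, 7.673)
t=0.150: state=(2.711, 2.345, 7.014)
t=0.200: state=(2.562, 2.330, 6.411)
t=0.235: state=(2.497, 2.360, 6.029)
next step: t=0.240: state=(2.491, 2.367, 5.977) — z has crossed 6.02
linear interpolation between t=0.235 (6.02855) and t=0.240 (5.97666) → t≈0.236

t = 0.236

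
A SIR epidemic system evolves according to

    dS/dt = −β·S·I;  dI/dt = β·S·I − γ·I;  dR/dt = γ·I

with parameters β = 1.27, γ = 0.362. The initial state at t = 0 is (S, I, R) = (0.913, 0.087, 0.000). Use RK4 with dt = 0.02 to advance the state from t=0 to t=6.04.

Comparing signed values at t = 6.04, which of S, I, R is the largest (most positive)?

t=0.000: state=(0.913, 0.087, 0.000)
step 1 (dt=0.02): k1=(-0.101, 0.069, 0.031), k2=(-0.102, 0.070, 0.032), k3=(-0.102, 0.070, 0.032), k4=(-0.102, 0.070, 0.032); state += dt/6·(k1+2k2+2k3+k4)
t=0.020: state=(0.911, 0.088, 0.001)
t=0.040: state=(0.909, 0.090, 0.001)
t=0.060: state=(0.907, 0.091, 0.002)
continuing one RK4 step at a time; state shown every 10 steps (Δt=0.2):
t=0.200: state=(0.891, 0.102, 0.007)
t=0.400: state=(0.867, 0.118, 0.015)
t=0.600: state=(0.839, 0.137, 0.024)
t=0.800: state=(0.809, 0.157, 0.035)
t=1.000: state=(0.775, 0.178, 0.047)
t=1.200: state=(0.738, 0.201, 0.060)
t=1.400: state=(0.700, 0.225, 0.076)
t=1.600: state=(0.659, 0.248, 0.093)
t=1.800: state=(0.617, 0.271, 0.112)
t=2.000: state=(0.574, 0.294, 0.132)
t=2.200: state=(0.531, 0.314, 0.154)
t=2.400: state=(0.489, 0.333, 0.178)
t=2.600: state=(0.449, 0.349, 0.202)
t=2.800: state=(0.410, 0.362, 0.228)
t=3.000: state=(0.374, 0.372, 0.255)
t=3.200: state=(0.340, 0.379, 0.282)
t=3.400: state=(0.308, 0.382, 0.309)
t=3.600: state=(0.280, 0.383, 0.337)
t=3.800: state=(0.254, 0.381, 0.365)
t=4.000: state=(0.231, 0.377, 0.392)
t=4.200: state=(0.210, 0.371, 0.419)
t=4.400: state=(0.191, 0.363, 0.446)
t=4.600: state=(0.174, 0.354, 0.472)
t=4.800: state=(0.160, 0.343, 0.497)
t=5.000: state=(0.146, 0.332, 0.522)
t=5.200: state=(0.135, 0.320, 0.545)
t=5.400: state=(0.124, 0.308, 0.568)
t=5.600: state=(0.115, 0.295, 0.590)
t=5.800: state=(0.107, 0.282, 0.611)
t=6.000: state=(0.100, 0.269, 0.631)
t=6.040: state=(0.099, 0.267, 0.635)
compare at T: S=0.099, I=0.267, R=0.635

largest component: R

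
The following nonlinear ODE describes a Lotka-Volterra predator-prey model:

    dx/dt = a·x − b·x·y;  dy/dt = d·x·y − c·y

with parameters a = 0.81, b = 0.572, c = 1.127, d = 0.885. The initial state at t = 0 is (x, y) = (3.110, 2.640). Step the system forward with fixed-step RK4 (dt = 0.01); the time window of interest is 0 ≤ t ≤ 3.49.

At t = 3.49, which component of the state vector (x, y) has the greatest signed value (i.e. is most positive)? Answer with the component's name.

largest component: y

t=0.000: state=(3.110, 2.640)
step 1 (dt=0.01): k1=(-2.177, 4.291), k2=(-2.208, 4.300), k3=(-2.208, 4.300), k4=(-2.238, 4.308); state += dt/6·(k1+2k2+2k3+k4)
t=0.010: state=(3.088, 2.683)
t=0.020: state=(3.065, 2.726)
t=0.030: state=(3.042, 2.769)
continuing one RK4 step at a time; state shown every 20 steps (Δt=0.2):
t=0.200: state=(2.573, 3.494)
t=0.400: state=(1.947, 4.161)
t=0.600: state=(1.393, 4.455)
t=0.800: state=(0.986, 4.380)
t=1.000: state=(0.714, 4.056)
t=1.200: state=(0.541, 3.614)
t=1.400: state=(0.432, 3.142)
t=1.600: state=(0.364, 2.689)
t=1.800: state=(0.323, 2.281)
t=2.000: state=(0.298, 1.923)
t=2.200: state=(0.287, 1.616)
t=2.400: state=(0.285, 1.357)
t=2.600: state=(0.290, 1.139)
t=2.800: state=(0.303, 0.958)
t=3.000: state=(0.322, 0.808)
t=3.200: state=(0.348, 0.684)
t=3.400: state=(0.380, 0.583)
t=3.490: state=(0.397, 0.543)
compare at T: x=0.397, y=0.543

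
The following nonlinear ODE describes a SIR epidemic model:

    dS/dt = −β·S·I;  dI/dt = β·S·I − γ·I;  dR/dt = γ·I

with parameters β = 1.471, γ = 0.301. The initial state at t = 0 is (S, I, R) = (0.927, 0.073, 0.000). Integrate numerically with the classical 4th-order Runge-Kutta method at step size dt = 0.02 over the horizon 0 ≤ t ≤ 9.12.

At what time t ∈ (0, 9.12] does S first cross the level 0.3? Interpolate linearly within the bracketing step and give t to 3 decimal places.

t=0.000: state=(0.927, 0.073, 0.000)
step 1 (dt=0.02): k1=(-0.100, 0.078, 0.022), k2=(-0.100, 0.078, 0.022), k3=(-0.101, 0.078, 0.022), k4=(-0.101, 0.079, 0.022); state += dt/6·(k1+2k2+2k3+k4)
t=0.020: state=(0.925, 0.075, 0.000)
t=0.040: state=(0.923, 0.076, 0.001)
t=0.060: state=(0.921, 0.078, 0.001)
continuing one RK4 step at a time; state shown every 25 steps (Δt=0.5):
t=0.500: state=(0.864, 0.122, 0.014)
t=1.000: state=(0.771, 0.191, 0.038)
t=1.500: state=(0.650, 0.278, 0.073)
t=2.000: state=(0.512, 0.366, 0.121)
t=2.500: state=(0.381, 0.437, 0.182)
t=2.840: state=(0.303, 0.468, 0.229)
next step: t=2.860: state=(0.299, 0.469, 0.231) — S has crossed 0.3
linear interpolation between t=2.840 (0.30328) and t=2.860 (0.29913) → t≈2.856

t = 2.856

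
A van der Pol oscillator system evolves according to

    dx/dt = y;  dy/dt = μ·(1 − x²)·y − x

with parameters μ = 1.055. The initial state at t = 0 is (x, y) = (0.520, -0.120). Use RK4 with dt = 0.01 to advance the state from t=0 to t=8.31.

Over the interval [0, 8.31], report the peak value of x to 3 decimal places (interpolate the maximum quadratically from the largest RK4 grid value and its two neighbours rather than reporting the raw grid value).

max x = 1.967

t=0.000: state=(0.520, -0.120)
step 1 (dt=0.01): k1=(-0.120, -0.612), k2=(-0.123, -0.614), k3=(-0.123, -0.614), k4=(-0.126, -0.616); state += dt/6·(k1+2k2+2k3+k4)
t=0.010: state=(0.519, -0.126)
t=0.020: state=(0.517, -0.132)
t=0.030: state=(0.516, -0.139)
continuing one RK4 step at a time; state shown every 50 steps (Δt=0.5):
t=0.500: state=(0.376, -0.473)
t=1.000: state=(0.030, -0.930)
t=1.500: state=(-0.555, -1.365)
t=2.000: state=(-1.206, -1.048)
t=2.500: state=(-1.491, -0.106)
t=3.000: state=(-1.378, 0.497)
t=3.500: state=(-1.021, 0.937)
t=4.000: state=(-0.402, 1.608)
t=4.500: state=(0.653, 2.559)
t=5.000: state=(1.749, 1.304)
t=5.500: state=(1.956, -0.185)
t=6.000: state=(1.746, -0.581)
t=6.500: state=(1.396, -0.826)
t=7.000: state=(0.894, -1.231)
t=7.500: state=(0.088, -2.093)
t=8.000: state=(-1.178, -2.594)
t=8.310: state=(-1.802, -1.296)
largest grid value and its neighbours: x(5.380)=1.96670, x(5.390)=1.96678, x(5.400)=1.96666
parabola through these three points peaks at t≈5.389 with x≈1.96678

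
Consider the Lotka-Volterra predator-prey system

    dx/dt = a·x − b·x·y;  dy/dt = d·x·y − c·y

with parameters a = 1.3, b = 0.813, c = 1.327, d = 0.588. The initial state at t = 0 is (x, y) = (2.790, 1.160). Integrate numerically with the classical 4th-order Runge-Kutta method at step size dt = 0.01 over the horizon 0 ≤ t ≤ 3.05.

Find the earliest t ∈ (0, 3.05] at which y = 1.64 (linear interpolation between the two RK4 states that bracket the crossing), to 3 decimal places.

t=0.000: state=(2.790, 1.160)
step 1 (dt=0.01): k1=(0.996, 0.364), k2=(0.993, 0.368), k3=(0.993, 0.368), k4=(0.991, 0.372); state += dt/6·(k1+2k2+2k3+k4)
t=0.010: state=(2.800, 1.164)
t=0.020: state=(2.810, 1.167)
t=0.030: state=(2.820, 1.171)
continuing one RK4 step at a time; state shown every 10 steps (Δt=0.1):
t=0.100: state=(2.887, 1.200)
t=0.200: state=(2.976, 1.249)
t=0.300: state=(3.055, 1.306)
t=0.400: state=(3.121, 1.372)
t=0.500: state=(3.170, 1.445)
t=0.600: state=(3.199, 1.526)
t=0.700: state=(3.207, 1.614)
t=0.720: state=(3.205, 1.632)
next step: t=0.730: state=(3.204, 1.641) — y has crossed 1.64
linear interpolation between t=0.720 (1.63205) and t=0.730 (1.64117) → t≈0.729

t = 0.729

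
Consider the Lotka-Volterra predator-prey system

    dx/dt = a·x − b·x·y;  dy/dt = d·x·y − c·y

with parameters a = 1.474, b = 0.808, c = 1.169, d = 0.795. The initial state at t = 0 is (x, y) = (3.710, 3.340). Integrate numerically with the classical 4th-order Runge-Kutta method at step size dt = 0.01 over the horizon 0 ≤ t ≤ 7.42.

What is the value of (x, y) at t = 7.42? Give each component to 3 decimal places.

t=0.000: state=(3.710, 3.340)
step 1 (dt=0.01): k1=(-4.544, 5.947), k2=(-4.604, 5.939), k3=(-4.604, 5.938), k4=(-4.663, 5.928); state += dt/6·(k1+2k2+2k3+k4)
t=0.010: state=(3.664, 3.399)
t=0.020: state=(3.617, 3.459)
t=0.030: state=(3.568, 3.517)
continuing one RK4 step at a time; state shown every 25 steps (Δt=0.25):
t=0.250: state=(2.382, 4.582)
t=0.500: state=(1.301, 4.889)
t=0.750: state=(0.727, 4.434)
t=1.000: state=(0.461, 3.713)
t=1.250: state=(0.339, 2.996)
t=1.500: state=(0.285, 2.378)
t=1.750: state=(0.269, 1.875)
t=2.000: state=(0.277, 1.478)
t=2.250: state=(0.307, 1.169)
t=2.500: state=(0.360, 0.932)
t=2.750: state=(0.439, 0.753)
t=3.000: state=(0.553, 0.620)
t=3.250: state=(0.712, 0.524)
t=3.500: state=(0.933, 0.461)
t=3.750: state=(1.234, 0.426)
t=4.000: state=(1.638, 0.422)
t=4.250: state=(2.168, 0.459)
t=4.500: state=(2.831, 0.562)
t=4.750: state=(3.580, 0.793)
t=5.000: state=(4.219, 1.291)
t=5.250: state=(4.295, 2.278)
t=5.500: state=(3.400, 3.710)
t=5.750: state=(2.059, 4.758)
t=6.000: state=(1.113, 4.824)
t=6.250: state=(0.639, 4.261)
t=6.500: state=(0.421, 3.525)
t=6.750: state=(0.321, 2.829)
t=7.000: state=(0.278, 2.240)
t=7.250: state=(0.269, 1.765)
t=7.420: state=(0.276, 1.501)

(x, y) = (0.276, 1.501)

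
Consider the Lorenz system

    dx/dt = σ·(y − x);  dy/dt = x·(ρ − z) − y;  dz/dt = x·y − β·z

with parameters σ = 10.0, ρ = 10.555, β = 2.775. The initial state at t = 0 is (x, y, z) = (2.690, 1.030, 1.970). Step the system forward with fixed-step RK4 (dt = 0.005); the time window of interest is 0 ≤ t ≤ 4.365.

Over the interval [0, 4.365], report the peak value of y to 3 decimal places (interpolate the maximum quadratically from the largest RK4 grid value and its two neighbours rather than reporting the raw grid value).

max y = 9.552

t=0.000: state=(2.690, 1.030, 1.970)
step 1 (dt=0.005): k1=(-16.600, 22.064, -2.696), k2=(-15.633, 21.670, -2.574), k3=(-15.667, 21.691, -2.575), k4=(-14.732, 21.316, -2.458); state += dt/6·(k1+2k2+2k3+k4)
t=0.005: state=(2.612, 1.138, 1.957)
t=0.010: state=(2.542, 1.243, 1.945)
t=0.015: state=(2.482, 1.345, 1.935)
continuing one RK4 step at a time; state shown every 40 steps (Δt=0.2):
t=0.200: state=(3.355, 4.815, 2.388)
t=0.400: state=(7.377, 9.389, 7.869)
t=0.600: state=(7.387, 5.227, 14.474)
t=0.800: state=(3.213, 1.952, 10.648)
t=1.000: state=(2.312, 2.463, 6.913)
t=1.200: state=(3.412, 4.346, 5.436)
t=1.400: state=(5.863, 7.187, 7.468)
t=1.600: state=(7.050, 6.554, 11.973)
t=1.800: state=(4.819, 3.661, 11.323)
t=2.000: state=(3.560, 3.459, 8.548)
t=2.200: state=(4.151, 4.775, 7.282)
t=2.400: state=(5.670, 6.397, 8.574)
t=2.600: state=(6.228, 5.944, 10.944)
t=2.800: state=(5.027, 4.369, 10.642)
t=3.000: state=(4.264, 4.199, 8.986)
t=3.200: state=(4.669, 5.080, 8.295)
t=3.400: state=(5.556, 5.915, 9.211)
t=3.600: state=(5.723, 5.512, 10.404)
t=3.800: state=(5.035, 4.683, 10.116)
t=4.000: state=(4.651, 4.645, 9.165)
t=4.200: state=(4.948, 5.207, 8.873)
t=4.365: state=(5.370, 5.576, 9.345)
largest grid value and its neighbours: y(0.425)=9.54672, y(0.430)=9.55194, y(0.435)=9.54778
parabola through these three points peaks at t≈0.430 with y≈9.55195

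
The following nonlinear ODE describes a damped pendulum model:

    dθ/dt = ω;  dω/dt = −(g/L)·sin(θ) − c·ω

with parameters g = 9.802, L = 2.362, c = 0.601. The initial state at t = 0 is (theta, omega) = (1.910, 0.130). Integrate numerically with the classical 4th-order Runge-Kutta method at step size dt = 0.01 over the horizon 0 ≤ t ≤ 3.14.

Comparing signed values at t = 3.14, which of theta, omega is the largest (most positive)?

t=0.000: state=(1.910, 0.130)
step 1 (dt=0.01): k1=(0.130, -3.992), k2=(0.110, -3.979), k3=(0.110, -3.979), k4=(0.090, -3.966); state += dt/6·(k1+2k2+2k3+k4)
t=0.010: state=(1.911, 0.090)
t=0.020: state=(1.912, 0.051)
t=0.030: state=(1.912, 0.011)
continuing one RK4 step at a time; state shown every 20 steps (Δt=0.2):
t=0.200: state=(1.859, -0.626)
t=0.400: state=(1.664, -1.320)
t=0.600: state=(1.336, -1.947)
t=0.800: state=(0.895, -2.424)
t=1.000: state=(0.385, -2.611)
t=1.200: state=(-0.123, -2.409)
t=1.400: state=(-0.556, -1.868)
t=1.600: state=(-0.858, -1.142)
t=1.800: state=(-1.010, -0.378)
t=2.000: state=(-1.013, 0.333)
t=2.200: state=(-0.884, 0.934)
t=2.400: state=(-0.650, 1.373)
t=2.600: state=(-0.350, 1.591)
t=2.800: state=(-0.031, 1.555)
t=3.000: state=(0.257, 1.286)
t=3.140: state=(0.417, 0.996)
compare at T: theta=0.417, omega=0.996

largest component: omega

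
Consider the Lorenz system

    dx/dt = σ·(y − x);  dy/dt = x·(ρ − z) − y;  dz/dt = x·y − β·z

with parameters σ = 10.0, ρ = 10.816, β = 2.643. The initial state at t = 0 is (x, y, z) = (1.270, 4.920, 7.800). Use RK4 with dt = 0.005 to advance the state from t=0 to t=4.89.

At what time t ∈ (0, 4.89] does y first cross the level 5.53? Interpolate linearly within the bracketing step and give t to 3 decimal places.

t = 0.123

t=0.000: state=(1.270, 4.920, 7.800)
step 1 (dt=0.005): k1=(36.500, -1.090, -14.367), k2=(35.560, -0.763, -13.827), k3=(35.592, -0.773, -13.841), k4=(34.682, -0.449, -13.314); state += dt/6·(k1+2k2+2k3+k4)
t=0.005: state=(1.448, 4.916, 7.731)
t=0.010: state=(1.617, 4.915, 7.667)
t=0.015: state=(1.778, 4.918, 7.608)
t=0.120: state=(3.998, 5.504, 7.228)
next step: t=0.125: state=(4.073, 5.549, 7.244) — y has crossed 5.53
linear interpolation between t=0.120 (5.50419) and t=0.125 (5.54881) → t≈0.123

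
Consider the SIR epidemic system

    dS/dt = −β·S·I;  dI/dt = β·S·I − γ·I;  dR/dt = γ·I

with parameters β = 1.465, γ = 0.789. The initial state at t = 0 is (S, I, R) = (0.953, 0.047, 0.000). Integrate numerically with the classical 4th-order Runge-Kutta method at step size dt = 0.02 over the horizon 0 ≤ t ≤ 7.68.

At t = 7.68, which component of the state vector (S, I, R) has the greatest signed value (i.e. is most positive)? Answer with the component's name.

t=0.000: state=(0.953, 0.047, 0.000)
step 1 (dt=0.02): k1=(-0.066, 0.029, 0.037), k2=(-0.066, 0.029, 0.037), k3=(-0.066, 0.029, 0.037), k4=(-0.066, 0.029, 0.038); state += dt/6·(k1+2k2+2k3+k4)
t=0.020: state=(0.952, 0.048, 0.001)
t=0.040: state=(0.950, 0.048, 0.002)
t=0.060: state=(0.949, 0.049, 0.002)
continuing one RK4 step at a time; state shown every 25 steps (Δt=0.5):
t=0.500: state=(0.916, 0.063, 0.022)
t=1.000: state=(0.869, 0.081, 0.050)
t=1.500: state=(0.812, 0.102, 0.086)
t=2.000: state=(0.748, 0.121, 0.130)
t=2.500: state=(0.680, 0.138, 0.181)
t=3.000: state=(0.612, 0.149, 0.238)
t=3.500: state=(0.548, 0.154, 0.298)
t=4.000: state=(0.489, 0.152, 0.359)
t=4.500: state=(0.439, 0.144, 0.417)
t=5.000: state=(0.397, 0.131, 0.472)
t=5.500: state=(0.362, 0.117, 0.521)
t=6.000: state=(0.335, 0.102, 0.564)
t=6.500: state=(0.312, 0.087, 0.601)
t=7.000: state=(0.294, 0.073, 0.632)
t=7.500: state=(0.280, 0.061, 0.659)
t=7.680: state=(0.276, 0.057, 0.667)
compare at T: S=0.276, I=0.057, R=0.667

largest component: R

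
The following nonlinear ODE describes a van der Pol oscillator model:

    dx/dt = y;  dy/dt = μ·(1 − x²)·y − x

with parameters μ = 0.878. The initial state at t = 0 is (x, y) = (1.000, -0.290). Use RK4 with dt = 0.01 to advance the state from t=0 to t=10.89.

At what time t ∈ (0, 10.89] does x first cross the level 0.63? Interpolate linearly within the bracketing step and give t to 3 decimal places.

t = 0.618

t=0.000: state=(1.000, -0.290)
step 1 (dt=0.01): k1=(-0.290, -1.000), k2=(-0.295, -0.999), k3=(-0.295, -0.999), k4=(-0.300, -0.999); state += dt/6·(k1+2k2+2k3+k4)
t=0.010: state=(0.997, -0.300)
t=0.020: state=(0.994, -0.310)
t=0.030: state=(0.991, -0.320)
continuing one RK4 step at a time; state shown every 50 steps (Δt=0.5):
t=0.500: state=(0.731, -0.791)
t=0.610: state=(0.637, -0.910)
next step: t=0.620: state=(0.628, -0.921) — x has crossed 0.63
linear interpolation between t=0.610 (0.63730) and t=0.620 (0.62814) → t≈0.618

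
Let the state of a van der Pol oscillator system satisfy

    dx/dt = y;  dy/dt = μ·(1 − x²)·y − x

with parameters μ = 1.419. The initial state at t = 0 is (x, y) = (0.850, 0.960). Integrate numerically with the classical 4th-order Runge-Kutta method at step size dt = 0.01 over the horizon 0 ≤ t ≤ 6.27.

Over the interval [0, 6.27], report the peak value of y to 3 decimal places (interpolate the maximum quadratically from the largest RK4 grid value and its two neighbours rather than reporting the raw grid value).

max y = 3.130

t=0.000: state=(0.850, 0.960)
step 1 (dt=0.01): k1=(0.960, -0.472), k2=(0.958, -0.489), k3=(0.958, -0.489), k4=(0.955, -0.506); state += dt/6·(k1+2k2+2k3+k4)
t=0.010: state=(0.860, 0.955)
t=0.020: state=(0.869, 0.950)
t=0.030: state=(0.879, 0.944)
continuing one RK4 step at a time; state shown every 25 steps (Δt=0.25):
t=0.250: state=(1.067, 0.743)
t=0.500: state=(1.211, 0.396)
t=0.750: state=(1.265, 0.044)
t=1.000: state=(1.238, -0.249)
t=1.250: state=(1.144, -0.492)
t=1.500: state=(0.992, -0.730)
t=1.750: state=(0.775, -1.018)
t=2.000: state=(0.472, -1.436)
t=2.250: state=(0.039, -2.068)
t=2.500: state=(-0.572, -2.783)
t=2.750: state=(-1.282, -2.651)
t=3.000: state=(-1.784, -1.282)
t=3.250: state=(-1.954, -0.207)
t=3.500: state=(-1.942, 0.233)
t=3.750: state=(-1.860, 0.403)
t=4.000: state=(-1.747, 0.494)
t=4.250: state=(-1.614, 0.570)
t=4.500: state=(-1.461, 0.658)
t=4.750: state=(-1.282, 0.778)
t=5.000: state=(-1.067, 0.956)
t=5.250: state=(-0.795, 1.239)
t=5.500: state=(-0.432, 1.710)
t=5.750: state=(0.083, 2.450)
t=6.000: state=(0.791, 3.115)
t=6.250: state=(1.522, 2.427)
t=6.270: state=(1.569, 2.302)
largest grid value and its neighbours: y(6.020)=3.12765, y(6.030)=3.12981, y(6.040)=3.12919
parabola through these three points peaks at t≈6.033 with y≈3.12991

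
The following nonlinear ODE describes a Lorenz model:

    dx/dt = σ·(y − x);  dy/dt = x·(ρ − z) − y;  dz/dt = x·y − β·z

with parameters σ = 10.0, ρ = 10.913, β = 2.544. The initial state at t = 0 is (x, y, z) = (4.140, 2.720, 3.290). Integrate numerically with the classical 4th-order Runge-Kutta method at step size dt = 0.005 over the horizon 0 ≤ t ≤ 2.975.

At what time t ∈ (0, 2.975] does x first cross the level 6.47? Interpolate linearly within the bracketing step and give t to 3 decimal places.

t = 0.241

t=0.000: state=(4.140, 2.720, 3.290)
step 1 (dt=0.005): k1=(-14.200, 28.839, 2.891), k2=(-13.124, 28.467, 3.072), k3=(-13.160, 28.486, 3.075), k4=(-12.118, 28.133, 3.253); state += dt/6·(k1+2k2+2k3+k4)
t=0.005: state=(4.074, 2.862, 3.305)
t=0.010: state=(4.019, 3.001, 3.323)
t=0.015: state=(3.972, 3.138, 3.341)
continuing one RK4 step at a time; state shown every 20 steps (Δt=0.1):
t=0.100: state=(4.189, 5.233, 3.978)
t=0.200: state=(5.714, 7.549, 5.916)
t=0.240: state=(6.456, 8.295, 7.187)
next step: t=0.245: state=(6.548, 8.372, 7.365) — x has crossed 6.47
linear interpolation between t=0.240 (6.45616) and t=0.245 (6.54776) → t≈0.241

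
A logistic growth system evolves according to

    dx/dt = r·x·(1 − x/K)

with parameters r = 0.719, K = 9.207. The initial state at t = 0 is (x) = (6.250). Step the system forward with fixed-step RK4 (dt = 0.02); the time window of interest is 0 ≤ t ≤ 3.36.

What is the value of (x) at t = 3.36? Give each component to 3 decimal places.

(x) = (8.834)

t=0.000: state=(6.250)
step 1 (dt=0.02): k1=(1.443), k2=(1.440), k3=(1.440), k4=(1.436); state += dt/6·(k1+2k2+2k3+k4)
t=0.020: state=(6.279)
t=0.040: state=(6.307)
t=0.060: state=(6.336)
continuing one RK4 step at a time; state shown every 10 steps (Δt=0.2):
t=0.200: state=(6.531)
t=0.400: state=(6.795)
t=0.600: state=(7.043)
t=0.800: state=(7.272)
t=1.000: state=(7.482)
t=1.200: state=(7.675)
t=1.400: state=(7.850)
t=1.600: state=(8.008)
t=1.800: state=(8.150)
t=2.000: state=(8.277)
t=2.200: state=(8.391)
t=2.400: state=(8.492)
t=2.600: state=(8.581)
t=2.800: state=(8.660)
t=3.000: state=(8.729)
t=3.200: state=(8.790)
t=3.360: state=(8.834)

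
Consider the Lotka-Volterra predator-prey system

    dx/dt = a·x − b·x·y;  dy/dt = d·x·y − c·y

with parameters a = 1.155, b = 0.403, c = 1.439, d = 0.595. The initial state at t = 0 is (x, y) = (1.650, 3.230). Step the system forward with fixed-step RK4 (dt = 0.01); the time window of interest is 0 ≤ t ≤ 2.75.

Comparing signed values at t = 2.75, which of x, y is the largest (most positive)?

largest component: x

t=0.000: state=(1.650, 3.230)
step 1 (dt=0.01): k1=(-0.242, -1.477), k2=(-0.237, -1.476), k3=(-0.237, -1.476), k4=(-0.232, -1.475); state += dt/6·(k1+2k2+2k3+k4)
t=0.010: state=(1.648, 3.215)
t=0.020: state=(1.645, 3.201)
t=0.030: state=(1.643, 3.186)
continuing one RK4 step at a time; state shown every 10 steps (Δt=0.1):
t=0.100: state=(1.631, 3.084)
t=0.200: state=(1.621, 2.942)
t=0.300: state=(1.621, 2.805)
t=0.400: state=(1.629, 2.676)
t=0.500: state=(1.646, 2.554)
t=0.600: state=(1.670, 2.441)
t=0.700: state=(1.703, 2.337)
t=0.800: state=(1.743, 2.242)
t=0.900: state=(1.790, 2.157)
t=1.000: state=(1.845, 2.081)
t=1.100: state=(1.907, 2.015)
t=1.200: state=(1.976, 1.958)
t=1.300: state=(2.052, 1.912)
t=1.400: state=(2.134, 1.875)
t=1.500: state=(2.222, 1.848)
t=1.600: state=(2.316, 1.832)
t=1.700: state=(2.415, 1.826)
t=1.800: state=(2.518, 1.831)
t=1.900: state=(2.624, 1.848)
t=2.000: state=(2.733, 1.877)
t=2.100: state=(2.842, 1.918)
t=2.200: state=(2.949, 1.973)
t=2.300: state=(3.053, 2.043)
t=2.400: state=(3.151, 2.128)
t=2.500: state=(3.240, 2.229)
t=2.600: state=(3.316, 2.346)
t=2.700: state=(3.378, 2.479)
t=2.750: state=(3.402, 2.552)
compare at T: x=3.402, y=2.552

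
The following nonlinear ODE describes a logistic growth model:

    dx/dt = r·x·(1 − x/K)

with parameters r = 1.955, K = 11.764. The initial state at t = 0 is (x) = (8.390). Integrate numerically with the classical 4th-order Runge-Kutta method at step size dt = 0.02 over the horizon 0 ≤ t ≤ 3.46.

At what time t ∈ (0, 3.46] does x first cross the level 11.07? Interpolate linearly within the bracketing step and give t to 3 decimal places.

t = 0.951

t=0.000: state=(8.390)
step 1 (dt=0.02): k1=(4.704), k2=(4.665), k3=(4.665), k4=(4.625); state += dt/6·(k1+2k2+2k3+k4)
t=0.020: state=(8.483)
t=0.040: state=(8.575)
t=0.060: state=(8.665)
continuing one RK4 step at a time; state shown every 10 steps (Δt=0.2):
t=0.200: state=(9.248)
t=0.400: state=(9.936)
t=0.600: state=(10.462)
t=0.800: state=(10.851)
t=0.940: state=(11.056)
next step: t=0.960: state=(11.082) — x has crossed 11.07
linear interpolation between t=0.940 (11.05624) and t=0.960 (11.08180) → t≈0.951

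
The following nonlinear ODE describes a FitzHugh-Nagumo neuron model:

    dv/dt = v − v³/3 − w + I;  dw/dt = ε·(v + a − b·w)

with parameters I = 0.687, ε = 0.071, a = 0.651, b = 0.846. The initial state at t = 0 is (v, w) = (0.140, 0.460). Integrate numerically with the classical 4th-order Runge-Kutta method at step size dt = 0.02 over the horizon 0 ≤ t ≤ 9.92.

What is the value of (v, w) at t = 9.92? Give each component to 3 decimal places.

(v, w) = (1.287, 1.341)

t=0.000: state=(0.140, 0.460)
step 1 (dt=0.02): k1=(0.366, 0.029), k2=(0.369, 0.029), k3=(0.369, 0.029), k4=(0.373, 0.029); state += dt/6·(k1+2k2+2k3+k4)
t=0.020: state=(0.147, 0.461)
t=0.040: state=(0.155, 0.461)
t=0.060: state=(0.163, 0.462)
continuing one RK4 step at a time; state shown every 25 steps (Δt=0.5):
t=0.500: state=(0.370, 0.478)
t=1.000: state=(0.705, 0.505)
t=1.500: state=(1.110, 0.544)
t=2.000: state=(1.449, 0.596)
t=2.500: state=(1.630, 0.656)
t=3.000: state=(1.691, 0.717)
t=3.500: state=(1.695, 0.778)
t=4.000: state=(1.678, 0.837)
t=4.500: state=(1.652, 0.893)
t=5.000: state=(1.622, 0.947)
t=5.500: state=(1.591, 0.998)
t=6.000: state=(1.560, 1.046)
t=6.500: state=(1.527, 1.092)
t=7.000: state=(1.494, 1.135)
t=7.500: state=(1.461, 1.176)
t=8.000: state=(1.427, 1.215)
t=8.500: state=(1.392, 1.251)
t=9.000: state=(1.356, 1.285)
t=9.500: state=(1.319, 1.316)
t=9.920: state=(1.287, 1.341)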